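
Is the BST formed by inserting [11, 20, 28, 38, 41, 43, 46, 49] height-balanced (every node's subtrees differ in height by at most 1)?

Tree (level-order array): [11, None, 20, None, 28, None, 38, None, 41, None, 43, None, 46, None, 49]
Definition: a tree is height-balanced if, at every node, |h(left) - h(right)| <= 1 (empty subtree has height -1).
Bottom-up per-node check:
  node 49: h_left=-1, h_right=-1, diff=0 [OK], height=0
  node 46: h_left=-1, h_right=0, diff=1 [OK], height=1
  node 43: h_left=-1, h_right=1, diff=2 [FAIL (|-1-1|=2 > 1)], height=2
  node 41: h_left=-1, h_right=2, diff=3 [FAIL (|-1-2|=3 > 1)], height=3
  node 38: h_left=-1, h_right=3, diff=4 [FAIL (|-1-3|=4 > 1)], height=4
  node 28: h_left=-1, h_right=4, diff=5 [FAIL (|-1-4|=5 > 1)], height=5
  node 20: h_left=-1, h_right=5, diff=6 [FAIL (|-1-5|=6 > 1)], height=6
  node 11: h_left=-1, h_right=6, diff=7 [FAIL (|-1-6|=7 > 1)], height=7
Node 43 violates the condition: |-1 - 1| = 2 > 1.
Result: Not balanced


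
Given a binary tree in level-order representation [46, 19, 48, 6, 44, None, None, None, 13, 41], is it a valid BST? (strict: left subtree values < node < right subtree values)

Level-order array: [46, 19, 48, 6, 44, None, None, None, 13, 41]
Validate using subtree bounds (lo, hi): at each node, require lo < value < hi,
then recurse left with hi=value and right with lo=value.
Preorder trace (stopping at first violation):
  at node 46 with bounds (-inf, +inf): OK
  at node 19 with bounds (-inf, 46): OK
  at node 6 with bounds (-inf, 19): OK
  at node 13 with bounds (6, 19): OK
  at node 44 with bounds (19, 46): OK
  at node 41 with bounds (19, 44): OK
  at node 48 with bounds (46, +inf): OK
No violation found at any node.
Result: Valid BST


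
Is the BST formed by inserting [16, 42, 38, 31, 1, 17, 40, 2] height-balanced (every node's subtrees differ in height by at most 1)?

Tree (level-order array): [16, 1, 42, None, 2, 38, None, None, None, 31, 40, 17]
Definition: a tree is height-balanced if, at every node, |h(left) - h(right)| <= 1 (empty subtree has height -1).
Bottom-up per-node check:
  node 2: h_left=-1, h_right=-1, diff=0 [OK], height=0
  node 1: h_left=-1, h_right=0, diff=1 [OK], height=1
  node 17: h_left=-1, h_right=-1, diff=0 [OK], height=0
  node 31: h_left=0, h_right=-1, diff=1 [OK], height=1
  node 40: h_left=-1, h_right=-1, diff=0 [OK], height=0
  node 38: h_left=1, h_right=0, diff=1 [OK], height=2
  node 42: h_left=2, h_right=-1, diff=3 [FAIL (|2--1|=3 > 1)], height=3
  node 16: h_left=1, h_right=3, diff=2 [FAIL (|1-3|=2 > 1)], height=4
Node 42 violates the condition: |2 - -1| = 3 > 1.
Result: Not balanced


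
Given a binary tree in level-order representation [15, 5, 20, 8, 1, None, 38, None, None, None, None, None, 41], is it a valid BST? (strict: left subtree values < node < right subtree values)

Level-order array: [15, 5, 20, 8, 1, None, 38, None, None, None, None, None, 41]
Validate using subtree bounds (lo, hi): at each node, require lo < value < hi,
then recurse left with hi=value and right with lo=value.
Preorder trace (stopping at first violation):
  at node 15 with bounds (-inf, +inf): OK
  at node 5 with bounds (-inf, 15): OK
  at node 8 with bounds (-inf, 5): VIOLATION
Node 8 violates its bound: not (-inf < 8 < 5).
Result: Not a valid BST


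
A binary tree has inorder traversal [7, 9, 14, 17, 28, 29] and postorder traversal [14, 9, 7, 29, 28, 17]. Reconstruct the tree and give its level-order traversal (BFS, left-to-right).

Inorder:   [7, 9, 14, 17, 28, 29]
Postorder: [14, 9, 7, 29, 28, 17]
Algorithm: postorder visits root last, so walk postorder right-to-left;
each value is the root of the current inorder slice — split it at that
value, recurse on the right subtree first, then the left.
Recursive splits:
  root=17; inorder splits into left=[7, 9, 14], right=[28, 29]
  root=28; inorder splits into left=[], right=[29]
  root=29; inorder splits into left=[], right=[]
  root=7; inorder splits into left=[], right=[9, 14]
  root=9; inorder splits into left=[], right=[14]
  root=14; inorder splits into left=[], right=[]
Reconstructed level-order: [17, 7, 28, 9, 29, 14]


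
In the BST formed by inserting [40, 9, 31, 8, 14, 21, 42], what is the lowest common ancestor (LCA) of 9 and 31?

Tree insertion order: [40, 9, 31, 8, 14, 21, 42]
Tree (level-order array): [40, 9, 42, 8, 31, None, None, None, None, 14, None, None, 21]
In a BST, the LCA of p=9, q=31 is the first node v on the
root-to-leaf path with p <= v <= q (go left if both < v, right if both > v).
Walk from root:
  at 40: both 9 and 31 < 40, go left
  at 9: 9 <= 9 <= 31, this is the LCA
LCA = 9


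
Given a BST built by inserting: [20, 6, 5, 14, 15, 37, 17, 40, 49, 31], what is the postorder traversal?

Tree insertion order: [20, 6, 5, 14, 15, 37, 17, 40, 49, 31]
Tree (level-order array): [20, 6, 37, 5, 14, 31, 40, None, None, None, 15, None, None, None, 49, None, 17]
Postorder traversal: [5, 17, 15, 14, 6, 31, 49, 40, 37, 20]


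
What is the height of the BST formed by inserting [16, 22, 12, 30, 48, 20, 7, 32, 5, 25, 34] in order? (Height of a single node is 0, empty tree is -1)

Insertion order: [16, 22, 12, 30, 48, 20, 7, 32, 5, 25, 34]
Tree (level-order array): [16, 12, 22, 7, None, 20, 30, 5, None, None, None, 25, 48, None, None, None, None, 32, None, None, 34]
Compute height bottom-up (empty subtree = -1):
  height(5) = 1 + max(-1, -1) = 0
  height(7) = 1 + max(0, -1) = 1
  height(12) = 1 + max(1, -1) = 2
  height(20) = 1 + max(-1, -1) = 0
  height(25) = 1 + max(-1, -1) = 0
  height(34) = 1 + max(-1, -1) = 0
  height(32) = 1 + max(-1, 0) = 1
  height(48) = 1 + max(1, -1) = 2
  height(30) = 1 + max(0, 2) = 3
  height(22) = 1 + max(0, 3) = 4
  height(16) = 1 + max(2, 4) = 5
Height = 5


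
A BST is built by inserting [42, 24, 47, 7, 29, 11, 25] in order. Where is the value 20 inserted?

Starting tree (level order): [42, 24, 47, 7, 29, None, None, None, 11, 25]
Insertion path: 42 -> 24 -> 7 -> 11
Result: insert 20 as right child of 11
Final tree (level order): [42, 24, 47, 7, 29, None, None, None, 11, 25, None, None, 20]


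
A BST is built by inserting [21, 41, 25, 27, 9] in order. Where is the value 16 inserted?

Starting tree (level order): [21, 9, 41, None, None, 25, None, None, 27]
Insertion path: 21 -> 9
Result: insert 16 as right child of 9
Final tree (level order): [21, 9, 41, None, 16, 25, None, None, None, None, 27]


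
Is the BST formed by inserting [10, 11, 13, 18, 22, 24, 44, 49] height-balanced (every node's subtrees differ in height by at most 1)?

Tree (level-order array): [10, None, 11, None, 13, None, 18, None, 22, None, 24, None, 44, None, 49]
Definition: a tree is height-balanced if, at every node, |h(left) - h(right)| <= 1 (empty subtree has height -1).
Bottom-up per-node check:
  node 49: h_left=-1, h_right=-1, diff=0 [OK], height=0
  node 44: h_left=-1, h_right=0, diff=1 [OK], height=1
  node 24: h_left=-1, h_right=1, diff=2 [FAIL (|-1-1|=2 > 1)], height=2
  node 22: h_left=-1, h_right=2, diff=3 [FAIL (|-1-2|=3 > 1)], height=3
  node 18: h_left=-1, h_right=3, diff=4 [FAIL (|-1-3|=4 > 1)], height=4
  node 13: h_left=-1, h_right=4, diff=5 [FAIL (|-1-4|=5 > 1)], height=5
  node 11: h_left=-1, h_right=5, diff=6 [FAIL (|-1-5|=6 > 1)], height=6
  node 10: h_left=-1, h_right=6, diff=7 [FAIL (|-1-6|=7 > 1)], height=7
Node 24 violates the condition: |-1 - 1| = 2 > 1.
Result: Not balanced


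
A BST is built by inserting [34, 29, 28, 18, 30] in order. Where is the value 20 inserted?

Starting tree (level order): [34, 29, None, 28, 30, 18]
Insertion path: 34 -> 29 -> 28 -> 18
Result: insert 20 as right child of 18
Final tree (level order): [34, 29, None, 28, 30, 18, None, None, None, None, 20]


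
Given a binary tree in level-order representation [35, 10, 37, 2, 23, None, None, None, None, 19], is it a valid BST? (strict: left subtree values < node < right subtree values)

Level-order array: [35, 10, 37, 2, 23, None, None, None, None, 19]
Validate using subtree bounds (lo, hi): at each node, require lo < value < hi,
then recurse left with hi=value and right with lo=value.
Preorder trace (stopping at first violation):
  at node 35 with bounds (-inf, +inf): OK
  at node 10 with bounds (-inf, 35): OK
  at node 2 with bounds (-inf, 10): OK
  at node 23 with bounds (10, 35): OK
  at node 19 with bounds (10, 23): OK
  at node 37 with bounds (35, +inf): OK
No violation found at any node.
Result: Valid BST


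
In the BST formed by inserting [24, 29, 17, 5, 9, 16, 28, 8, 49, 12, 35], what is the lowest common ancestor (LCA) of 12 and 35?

Tree insertion order: [24, 29, 17, 5, 9, 16, 28, 8, 49, 12, 35]
Tree (level-order array): [24, 17, 29, 5, None, 28, 49, None, 9, None, None, 35, None, 8, 16, None, None, None, None, 12]
In a BST, the LCA of p=12, q=35 is the first node v on the
root-to-leaf path with p <= v <= q (go left if both < v, right if both > v).
Walk from root:
  at 24: 12 <= 24 <= 35, this is the LCA
LCA = 24


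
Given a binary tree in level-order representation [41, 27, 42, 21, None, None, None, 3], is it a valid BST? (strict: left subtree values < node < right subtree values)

Level-order array: [41, 27, 42, 21, None, None, None, 3]
Validate using subtree bounds (lo, hi): at each node, require lo < value < hi,
then recurse left with hi=value and right with lo=value.
Preorder trace (stopping at first violation):
  at node 41 with bounds (-inf, +inf): OK
  at node 27 with bounds (-inf, 41): OK
  at node 21 with bounds (-inf, 27): OK
  at node 3 with bounds (-inf, 21): OK
  at node 42 with bounds (41, +inf): OK
No violation found at any node.
Result: Valid BST


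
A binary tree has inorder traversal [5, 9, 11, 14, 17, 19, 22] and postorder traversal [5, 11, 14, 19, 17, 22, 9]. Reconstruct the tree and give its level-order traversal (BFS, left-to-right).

Inorder:   [5, 9, 11, 14, 17, 19, 22]
Postorder: [5, 11, 14, 19, 17, 22, 9]
Algorithm: postorder visits root last, so walk postorder right-to-left;
each value is the root of the current inorder slice — split it at that
value, recurse on the right subtree first, then the left.
Recursive splits:
  root=9; inorder splits into left=[5], right=[11, 14, 17, 19, 22]
  root=22; inorder splits into left=[11, 14, 17, 19], right=[]
  root=17; inorder splits into left=[11, 14], right=[19]
  root=19; inorder splits into left=[], right=[]
  root=14; inorder splits into left=[11], right=[]
  root=11; inorder splits into left=[], right=[]
  root=5; inorder splits into left=[], right=[]
Reconstructed level-order: [9, 5, 22, 17, 14, 19, 11]


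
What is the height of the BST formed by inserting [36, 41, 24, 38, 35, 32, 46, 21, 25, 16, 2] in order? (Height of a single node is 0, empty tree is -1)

Insertion order: [36, 41, 24, 38, 35, 32, 46, 21, 25, 16, 2]
Tree (level-order array): [36, 24, 41, 21, 35, 38, 46, 16, None, 32, None, None, None, None, None, 2, None, 25]
Compute height bottom-up (empty subtree = -1):
  height(2) = 1 + max(-1, -1) = 0
  height(16) = 1 + max(0, -1) = 1
  height(21) = 1 + max(1, -1) = 2
  height(25) = 1 + max(-1, -1) = 0
  height(32) = 1 + max(0, -1) = 1
  height(35) = 1 + max(1, -1) = 2
  height(24) = 1 + max(2, 2) = 3
  height(38) = 1 + max(-1, -1) = 0
  height(46) = 1 + max(-1, -1) = 0
  height(41) = 1 + max(0, 0) = 1
  height(36) = 1 + max(3, 1) = 4
Height = 4


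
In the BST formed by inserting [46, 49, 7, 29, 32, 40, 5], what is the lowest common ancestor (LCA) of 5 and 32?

Tree insertion order: [46, 49, 7, 29, 32, 40, 5]
Tree (level-order array): [46, 7, 49, 5, 29, None, None, None, None, None, 32, None, 40]
In a BST, the LCA of p=5, q=32 is the first node v on the
root-to-leaf path with p <= v <= q (go left if both < v, right if both > v).
Walk from root:
  at 46: both 5 and 32 < 46, go left
  at 7: 5 <= 7 <= 32, this is the LCA
LCA = 7


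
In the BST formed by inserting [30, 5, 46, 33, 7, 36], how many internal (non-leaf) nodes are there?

Tree built from: [30, 5, 46, 33, 7, 36]
Tree (level-order array): [30, 5, 46, None, 7, 33, None, None, None, None, 36]
Rule: An internal node has at least one child.
Per-node child counts:
  node 30: 2 child(ren)
  node 5: 1 child(ren)
  node 7: 0 child(ren)
  node 46: 1 child(ren)
  node 33: 1 child(ren)
  node 36: 0 child(ren)
Matching nodes: [30, 5, 46, 33]
Count of internal (non-leaf) nodes: 4


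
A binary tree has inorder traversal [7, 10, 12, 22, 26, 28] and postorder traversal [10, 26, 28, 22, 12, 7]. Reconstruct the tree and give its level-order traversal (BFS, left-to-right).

Inorder:   [7, 10, 12, 22, 26, 28]
Postorder: [10, 26, 28, 22, 12, 7]
Algorithm: postorder visits root last, so walk postorder right-to-left;
each value is the root of the current inorder slice — split it at that
value, recurse on the right subtree first, then the left.
Recursive splits:
  root=7; inorder splits into left=[], right=[10, 12, 22, 26, 28]
  root=12; inorder splits into left=[10], right=[22, 26, 28]
  root=22; inorder splits into left=[], right=[26, 28]
  root=28; inorder splits into left=[26], right=[]
  root=26; inorder splits into left=[], right=[]
  root=10; inorder splits into left=[], right=[]
Reconstructed level-order: [7, 12, 10, 22, 28, 26]


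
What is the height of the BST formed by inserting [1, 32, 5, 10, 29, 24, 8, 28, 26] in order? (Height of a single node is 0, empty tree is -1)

Insertion order: [1, 32, 5, 10, 29, 24, 8, 28, 26]
Tree (level-order array): [1, None, 32, 5, None, None, 10, 8, 29, None, None, 24, None, None, 28, 26]
Compute height bottom-up (empty subtree = -1):
  height(8) = 1 + max(-1, -1) = 0
  height(26) = 1 + max(-1, -1) = 0
  height(28) = 1 + max(0, -1) = 1
  height(24) = 1 + max(-1, 1) = 2
  height(29) = 1 + max(2, -1) = 3
  height(10) = 1 + max(0, 3) = 4
  height(5) = 1 + max(-1, 4) = 5
  height(32) = 1 + max(5, -1) = 6
  height(1) = 1 + max(-1, 6) = 7
Height = 7


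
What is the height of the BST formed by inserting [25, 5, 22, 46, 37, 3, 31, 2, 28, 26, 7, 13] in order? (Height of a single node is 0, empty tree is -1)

Insertion order: [25, 5, 22, 46, 37, 3, 31, 2, 28, 26, 7, 13]
Tree (level-order array): [25, 5, 46, 3, 22, 37, None, 2, None, 7, None, 31, None, None, None, None, 13, 28, None, None, None, 26]
Compute height bottom-up (empty subtree = -1):
  height(2) = 1 + max(-1, -1) = 0
  height(3) = 1 + max(0, -1) = 1
  height(13) = 1 + max(-1, -1) = 0
  height(7) = 1 + max(-1, 0) = 1
  height(22) = 1 + max(1, -1) = 2
  height(5) = 1 + max(1, 2) = 3
  height(26) = 1 + max(-1, -1) = 0
  height(28) = 1 + max(0, -1) = 1
  height(31) = 1 + max(1, -1) = 2
  height(37) = 1 + max(2, -1) = 3
  height(46) = 1 + max(3, -1) = 4
  height(25) = 1 + max(3, 4) = 5
Height = 5


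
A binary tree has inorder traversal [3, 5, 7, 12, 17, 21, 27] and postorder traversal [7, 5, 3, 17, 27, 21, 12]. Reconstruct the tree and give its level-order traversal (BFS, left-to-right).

Inorder:   [3, 5, 7, 12, 17, 21, 27]
Postorder: [7, 5, 3, 17, 27, 21, 12]
Algorithm: postorder visits root last, so walk postorder right-to-left;
each value is the root of the current inorder slice — split it at that
value, recurse on the right subtree first, then the left.
Recursive splits:
  root=12; inorder splits into left=[3, 5, 7], right=[17, 21, 27]
  root=21; inorder splits into left=[17], right=[27]
  root=27; inorder splits into left=[], right=[]
  root=17; inorder splits into left=[], right=[]
  root=3; inorder splits into left=[], right=[5, 7]
  root=5; inorder splits into left=[], right=[7]
  root=7; inorder splits into left=[], right=[]
Reconstructed level-order: [12, 3, 21, 5, 17, 27, 7]


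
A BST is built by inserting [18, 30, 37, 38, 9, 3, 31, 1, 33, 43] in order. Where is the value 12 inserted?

Starting tree (level order): [18, 9, 30, 3, None, None, 37, 1, None, 31, 38, None, None, None, 33, None, 43]
Insertion path: 18 -> 9
Result: insert 12 as right child of 9
Final tree (level order): [18, 9, 30, 3, 12, None, 37, 1, None, None, None, 31, 38, None, None, None, 33, None, 43]


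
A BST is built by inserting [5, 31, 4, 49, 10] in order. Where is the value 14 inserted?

Starting tree (level order): [5, 4, 31, None, None, 10, 49]
Insertion path: 5 -> 31 -> 10
Result: insert 14 as right child of 10
Final tree (level order): [5, 4, 31, None, None, 10, 49, None, 14]


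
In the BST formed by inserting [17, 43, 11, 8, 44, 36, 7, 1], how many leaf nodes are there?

Tree built from: [17, 43, 11, 8, 44, 36, 7, 1]
Tree (level-order array): [17, 11, 43, 8, None, 36, 44, 7, None, None, None, None, None, 1]
Rule: A leaf has 0 children.
Per-node child counts:
  node 17: 2 child(ren)
  node 11: 1 child(ren)
  node 8: 1 child(ren)
  node 7: 1 child(ren)
  node 1: 0 child(ren)
  node 43: 2 child(ren)
  node 36: 0 child(ren)
  node 44: 0 child(ren)
Matching nodes: [1, 36, 44]
Count of leaf nodes: 3


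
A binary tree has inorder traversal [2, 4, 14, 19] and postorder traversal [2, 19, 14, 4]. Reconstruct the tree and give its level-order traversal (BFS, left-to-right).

Inorder:   [2, 4, 14, 19]
Postorder: [2, 19, 14, 4]
Algorithm: postorder visits root last, so walk postorder right-to-left;
each value is the root of the current inorder slice — split it at that
value, recurse on the right subtree first, then the left.
Recursive splits:
  root=4; inorder splits into left=[2], right=[14, 19]
  root=14; inorder splits into left=[], right=[19]
  root=19; inorder splits into left=[], right=[]
  root=2; inorder splits into left=[], right=[]
Reconstructed level-order: [4, 2, 14, 19]


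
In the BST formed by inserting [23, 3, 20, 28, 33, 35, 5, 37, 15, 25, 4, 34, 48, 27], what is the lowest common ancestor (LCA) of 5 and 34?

Tree insertion order: [23, 3, 20, 28, 33, 35, 5, 37, 15, 25, 4, 34, 48, 27]
Tree (level-order array): [23, 3, 28, None, 20, 25, 33, 5, None, None, 27, None, 35, 4, 15, None, None, 34, 37, None, None, None, None, None, None, None, 48]
In a BST, the LCA of p=5, q=34 is the first node v on the
root-to-leaf path with p <= v <= q (go left if both < v, right if both > v).
Walk from root:
  at 23: 5 <= 23 <= 34, this is the LCA
LCA = 23


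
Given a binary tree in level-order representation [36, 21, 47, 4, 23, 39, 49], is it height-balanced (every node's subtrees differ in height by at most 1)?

Tree (level-order array): [36, 21, 47, 4, 23, 39, 49]
Definition: a tree is height-balanced if, at every node, |h(left) - h(right)| <= 1 (empty subtree has height -1).
Bottom-up per-node check:
  node 4: h_left=-1, h_right=-1, diff=0 [OK], height=0
  node 23: h_left=-1, h_right=-1, diff=0 [OK], height=0
  node 21: h_left=0, h_right=0, diff=0 [OK], height=1
  node 39: h_left=-1, h_right=-1, diff=0 [OK], height=0
  node 49: h_left=-1, h_right=-1, diff=0 [OK], height=0
  node 47: h_left=0, h_right=0, diff=0 [OK], height=1
  node 36: h_left=1, h_right=1, diff=0 [OK], height=2
All nodes satisfy the balance condition.
Result: Balanced


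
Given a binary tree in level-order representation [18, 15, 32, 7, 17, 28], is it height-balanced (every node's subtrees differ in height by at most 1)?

Tree (level-order array): [18, 15, 32, 7, 17, 28]
Definition: a tree is height-balanced if, at every node, |h(left) - h(right)| <= 1 (empty subtree has height -1).
Bottom-up per-node check:
  node 7: h_left=-1, h_right=-1, diff=0 [OK], height=0
  node 17: h_left=-1, h_right=-1, diff=0 [OK], height=0
  node 15: h_left=0, h_right=0, diff=0 [OK], height=1
  node 28: h_left=-1, h_right=-1, diff=0 [OK], height=0
  node 32: h_left=0, h_right=-1, diff=1 [OK], height=1
  node 18: h_left=1, h_right=1, diff=0 [OK], height=2
All nodes satisfy the balance condition.
Result: Balanced


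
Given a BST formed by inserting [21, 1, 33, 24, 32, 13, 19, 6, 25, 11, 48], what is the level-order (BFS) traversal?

Tree insertion order: [21, 1, 33, 24, 32, 13, 19, 6, 25, 11, 48]
Tree (level-order array): [21, 1, 33, None, 13, 24, 48, 6, 19, None, 32, None, None, None, 11, None, None, 25]
BFS from the root, enqueuing left then right child of each popped node:
  queue [21] -> pop 21, enqueue [1, 33], visited so far: [21]
  queue [1, 33] -> pop 1, enqueue [13], visited so far: [21, 1]
  queue [33, 13] -> pop 33, enqueue [24, 48], visited so far: [21, 1, 33]
  queue [13, 24, 48] -> pop 13, enqueue [6, 19], visited so far: [21, 1, 33, 13]
  queue [24, 48, 6, 19] -> pop 24, enqueue [32], visited so far: [21, 1, 33, 13, 24]
  queue [48, 6, 19, 32] -> pop 48, enqueue [none], visited so far: [21, 1, 33, 13, 24, 48]
  queue [6, 19, 32] -> pop 6, enqueue [11], visited so far: [21, 1, 33, 13, 24, 48, 6]
  queue [19, 32, 11] -> pop 19, enqueue [none], visited so far: [21, 1, 33, 13, 24, 48, 6, 19]
  queue [32, 11] -> pop 32, enqueue [25], visited so far: [21, 1, 33, 13, 24, 48, 6, 19, 32]
  queue [11, 25] -> pop 11, enqueue [none], visited so far: [21, 1, 33, 13, 24, 48, 6, 19, 32, 11]
  queue [25] -> pop 25, enqueue [none], visited so far: [21, 1, 33, 13, 24, 48, 6, 19, 32, 11, 25]
Result: [21, 1, 33, 13, 24, 48, 6, 19, 32, 11, 25]


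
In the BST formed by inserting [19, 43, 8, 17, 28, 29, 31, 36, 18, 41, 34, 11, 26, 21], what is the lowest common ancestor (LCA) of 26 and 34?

Tree insertion order: [19, 43, 8, 17, 28, 29, 31, 36, 18, 41, 34, 11, 26, 21]
Tree (level-order array): [19, 8, 43, None, 17, 28, None, 11, 18, 26, 29, None, None, None, None, 21, None, None, 31, None, None, None, 36, 34, 41]
In a BST, the LCA of p=26, q=34 is the first node v on the
root-to-leaf path with p <= v <= q (go left if both < v, right if both > v).
Walk from root:
  at 19: both 26 and 34 > 19, go right
  at 43: both 26 and 34 < 43, go left
  at 28: 26 <= 28 <= 34, this is the LCA
LCA = 28


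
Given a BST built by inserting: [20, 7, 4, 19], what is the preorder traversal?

Tree insertion order: [20, 7, 4, 19]
Tree (level-order array): [20, 7, None, 4, 19]
Preorder traversal: [20, 7, 4, 19]


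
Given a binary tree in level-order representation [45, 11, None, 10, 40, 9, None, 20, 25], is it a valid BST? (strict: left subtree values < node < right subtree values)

Level-order array: [45, 11, None, 10, 40, 9, None, 20, 25]
Validate using subtree bounds (lo, hi): at each node, require lo < value < hi,
then recurse left with hi=value and right with lo=value.
Preorder trace (stopping at first violation):
  at node 45 with bounds (-inf, +inf): OK
  at node 11 with bounds (-inf, 45): OK
  at node 10 with bounds (-inf, 11): OK
  at node 9 with bounds (-inf, 10): OK
  at node 40 with bounds (11, 45): OK
  at node 20 with bounds (11, 40): OK
  at node 25 with bounds (40, 45): VIOLATION
Node 25 violates its bound: not (40 < 25 < 45).
Result: Not a valid BST


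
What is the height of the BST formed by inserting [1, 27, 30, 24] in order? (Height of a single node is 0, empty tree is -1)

Insertion order: [1, 27, 30, 24]
Tree (level-order array): [1, None, 27, 24, 30]
Compute height bottom-up (empty subtree = -1):
  height(24) = 1 + max(-1, -1) = 0
  height(30) = 1 + max(-1, -1) = 0
  height(27) = 1 + max(0, 0) = 1
  height(1) = 1 + max(-1, 1) = 2
Height = 2


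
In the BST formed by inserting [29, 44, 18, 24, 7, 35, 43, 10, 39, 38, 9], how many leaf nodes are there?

Tree built from: [29, 44, 18, 24, 7, 35, 43, 10, 39, 38, 9]
Tree (level-order array): [29, 18, 44, 7, 24, 35, None, None, 10, None, None, None, 43, 9, None, 39, None, None, None, 38]
Rule: A leaf has 0 children.
Per-node child counts:
  node 29: 2 child(ren)
  node 18: 2 child(ren)
  node 7: 1 child(ren)
  node 10: 1 child(ren)
  node 9: 0 child(ren)
  node 24: 0 child(ren)
  node 44: 1 child(ren)
  node 35: 1 child(ren)
  node 43: 1 child(ren)
  node 39: 1 child(ren)
  node 38: 0 child(ren)
Matching nodes: [9, 24, 38]
Count of leaf nodes: 3


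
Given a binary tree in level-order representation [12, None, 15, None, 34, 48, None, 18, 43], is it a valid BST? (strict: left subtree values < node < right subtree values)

Level-order array: [12, None, 15, None, 34, 48, None, 18, 43]
Validate using subtree bounds (lo, hi): at each node, require lo < value < hi,
then recurse left with hi=value and right with lo=value.
Preorder trace (stopping at first violation):
  at node 12 with bounds (-inf, +inf): OK
  at node 15 with bounds (12, +inf): OK
  at node 34 with bounds (15, +inf): OK
  at node 48 with bounds (15, 34): VIOLATION
Node 48 violates its bound: not (15 < 48 < 34).
Result: Not a valid BST


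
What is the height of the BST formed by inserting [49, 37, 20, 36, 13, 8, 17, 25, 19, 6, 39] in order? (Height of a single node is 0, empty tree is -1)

Insertion order: [49, 37, 20, 36, 13, 8, 17, 25, 19, 6, 39]
Tree (level-order array): [49, 37, None, 20, 39, 13, 36, None, None, 8, 17, 25, None, 6, None, None, 19]
Compute height bottom-up (empty subtree = -1):
  height(6) = 1 + max(-1, -1) = 0
  height(8) = 1 + max(0, -1) = 1
  height(19) = 1 + max(-1, -1) = 0
  height(17) = 1 + max(-1, 0) = 1
  height(13) = 1 + max(1, 1) = 2
  height(25) = 1 + max(-1, -1) = 0
  height(36) = 1 + max(0, -1) = 1
  height(20) = 1 + max(2, 1) = 3
  height(39) = 1 + max(-1, -1) = 0
  height(37) = 1 + max(3, 0) = 4
  height(49) = 1 + max(4, -1) = 5
Height = 5


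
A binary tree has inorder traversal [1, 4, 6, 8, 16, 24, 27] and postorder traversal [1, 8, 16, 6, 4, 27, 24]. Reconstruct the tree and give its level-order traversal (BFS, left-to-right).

Inorder:   [1, 4, 6, 8, 16, 24, 27]
Postorder: [1, 8, 16, 6, 4, 27, 24]
Algorithm: postorder visits root last, so walk postorder right-to-left;
each value is the root of the current inorder slice — split it at that
value, recurse on the right subtree first, then the left.
Recursive splits:
  root=24; inorder splits into left=[1, 4, 6, 8, 16], right=[27]
  root=27; inorder splits into left=[], right=[]
  root=4; inorder splits into left=[1], right=[6, 8, 16]
  root=6; inorder splits into left=[], right=[8, 16]
  root=16; inorder splits into left=[8], right=[]
  root=8; inorder splits into left=[], right=[]
  root=1; inorder splits into left=[], right=[]
Reconstructed level-order: [24, 4, 27, 1, 6, 16, 8]


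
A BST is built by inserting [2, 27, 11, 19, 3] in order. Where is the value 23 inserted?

Starting tree (level order): [2, None, 27, 11, None, 3, 19]
Insertion path: 2 -> 27 -> 11 -> 19
Result: insert 23 as right child of 19
Final tree (level order): [2, None, 27, 11, None, 3, 19, None, None, None, 23]


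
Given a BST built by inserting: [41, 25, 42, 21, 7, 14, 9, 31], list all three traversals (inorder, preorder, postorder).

Tree insertion order: [41, 25, 42, 21, 7, 14, 9, 31]
Tree (level-order array): [41, 25, 42, 21, 31, None, None, 7, None, None, None, None, 14, 9]
Inorder (L, root, R): [7, 9, 14, 21, 25, 31, 41, 42]
Preorder (root, L, R): [41, 25, 21, 7, 14, 9, 31, 42]
Postorder (L, R, root): [9, 14, 7, 21, 31, 25, 42, 41]


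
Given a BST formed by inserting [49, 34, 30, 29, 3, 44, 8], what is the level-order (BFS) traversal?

Tree insertion order: [49, 34, 30, 29, 3, 44, 8]
Tree (level-order array): [49, 34, None, 30, 44, 29, None, None, None, 3, None, None, 8]
BFS from the root, enqueuing left then right child of each popped node:
  queue [49] -> pop 49, enqueue [34], visited so far: [49]
  queue [34] -> pop 34, enqueue [30, 44], visited so far: [49, 34]
  queue [30, 44] -> pop 30, enqueue [29], visited so far: [49, 34, 30]
  queue [44, 29] -> pop 44, enqueue [none], visited so far: [49, 34, 30, 44]
  queue [29] -> pop 29, enqueue [3], visited so far: [49, 34, 30, 44, 29]
  queue [3] -> pop 3, enqueue [8], visited so far: [49, 34, 30, 44, 29, 3]
  queue [8] -> pop 8, enqueue [none], visited so far: [49, 34, 30, 44, 29, 3, 8]
Result: [49, 34, 30, 44, 29, 3, 8]


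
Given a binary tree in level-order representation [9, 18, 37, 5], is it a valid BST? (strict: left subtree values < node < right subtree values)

Level-order array: [9, 18, 37, 5]
Validate using subtree bounds (lo, hi): at each node, require lo < value < hi,
then recurse left with hi=value and right with lo=value.
Preorder trace (stopping at first violation):
  at node 9 with bounds (-inf, +inf): OK
  at node 18 with bounds (-inf, 9): VIOLATION
Node 18 violates its bound: not (-inf < 18 < 9).
Result: Not a valid BST


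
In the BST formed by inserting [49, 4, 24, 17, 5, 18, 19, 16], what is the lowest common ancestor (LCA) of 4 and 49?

Tree insertion order: [49, 4, 24, 17, 5, 18, 19, 16]
Tree (level-order array): [49, 4, None, None, 24, 17, None, 5, 18, None, 16, None, 19]
In a BST, the LCA of p=4, q=49 is the first node v on the
root-to-leaf path with p <= v <= q (go left if both < v, right if both > v).
Walk from root:
  at 49: 4 <= 49 <= 49, this is the LCA
LCA = 49


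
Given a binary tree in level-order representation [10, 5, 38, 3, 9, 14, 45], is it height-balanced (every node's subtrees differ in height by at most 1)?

Tree (level-order array): [10, 5, 38, 3, 9, 14, 45]
Definition: a tree is height-balanced if, at every node, |h(left) - h(right)| <= 1 (empty subtree has height -1).
Bottom-up per-node check:
  node 3: h_left=-1, h_right=-1, diff=0 [OK], height=0
  node 9: h_left=-1, h_right=-1, diff=0 [OK], height=0
  node 5: h_left=0, h_right=0, diff=0 [OK], height=1
  node 14: h_left=-1, h_right=-1, diff=0 [OK], height=0
  node 45: h_left=-1, h_right=-1, diff=0 [OK], height=0
  node 38: h_left=0, h_right=0, diff=0 [OK], height=1
  node 10: h_left=1, h_right=1, diff=0 [OK], height=2
All nodes satisfy the balance condition.
Result: Balanced


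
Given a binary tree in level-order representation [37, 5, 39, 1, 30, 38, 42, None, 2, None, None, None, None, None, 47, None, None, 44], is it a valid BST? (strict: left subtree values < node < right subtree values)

Level-order array: [37, 5, 39, 1, 30, 38, 42, None, 2, None, None, None, None, None, 47, None, None, 44]
Validate using subtree bounds (lo, hi): at each node, require lo < value < hi,
then recurse left with hi=value and right with lo=value.
Preorder trace (stopping at first violation):
  at node 37 with bounds (-inf, +inf): OK
  at node 5 with bounds (-inf, 37): OK
  at node 1 with bounds (-inf, 5): OK
  at node 2 with bounds (1, 5): OK
  at node 30 with bounds (5, 37): OK
  at node 39 with bounds (37, +inf): OK
  at node 38 with bounds (37, 39): OK
  at node 42 with bounds (39, +inf): OK
  at node 47 with bounds (42, +inf): OK
  at node 44 with bounds (42, 47): OK
No violation found at any node.
Result: Valid BST


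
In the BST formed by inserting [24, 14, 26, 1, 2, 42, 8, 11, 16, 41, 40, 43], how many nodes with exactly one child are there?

Tree built from: [24, 14, 26, 1, 2, 42, 8, 11, 16, 41, 40, 43]
Tree (level-order array): [24, 14, 26, 1, 16, None, 42, None, 2, None, None, 41, 43, None, 8, 40, None, None, None, None, 11]
Rule: These are nodes with exactly 1 non-null child.
Per-node child counts:
  node 24: 2 child(ren)
  node 14: 2 child(ren)
  node 1: 1 child(ren)
  node 2: 1 child(ren)
  node 8: 1 child(ren)
  node 11: 0 child(ren)
  node 16: 0 child(ren)
  node 26: 1 child(ren)
  node 42: 2 child(ren)
  node 41: 1 child(ren)
  node 40: 0 child(ren)
  node 43: 0 child(ren)
Matching nodes: [1, 2, 8, 26, 41]
Count of nodes with exactly one child: 5


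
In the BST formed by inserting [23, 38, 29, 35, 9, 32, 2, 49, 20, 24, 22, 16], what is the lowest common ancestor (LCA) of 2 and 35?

Tree insertion order: [23, 38, 29, 35, 9, 32, 2, 49, 20, 24, 22, 16]
Tree (level-order array): [23, 9, 38, 2, 20, 29, 49, None, None, 16, 22, 24, 35, None, None, None, None, None, None, None, None, 32]
In a BST, the LCA of p=2, q=35 is the first node v on the
root-to-leaf path with p <= v <= q (go left if both < v, right if both > v).
Walk from root:
  at 23: 2 <= 23 <= 35, this is the LCA
LCA = 23


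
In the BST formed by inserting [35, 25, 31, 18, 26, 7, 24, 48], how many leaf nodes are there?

Tree built from: [35, 25, 31, 18, 26, 7, 24, 48]
Tree (level-order array): [35, 25, 48, 18, 31, None, None, 7, 24, 26]
Rule: A leaf has 0 children.
Per-node child counts:
  node 35: 2 child(ren)
  node 25: 2 child(ren)
  node 18: 2 child(ren)
  node 7: 0 child(ren)
  node 24: 0 child(ren)
  node 31: 1 child(ren)
  node 26: 0 child(ren)
  node 48: 0 child(ren)
Matching nodes: [7, 24, 26, 48]
Count of leaf nodes: 4


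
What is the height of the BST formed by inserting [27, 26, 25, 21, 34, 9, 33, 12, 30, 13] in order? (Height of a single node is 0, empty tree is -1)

Insertion order: [27, 26, 25, 21, 34, 9, 33, 12, 30, 13]
Tree (level-order array): [27, 26, 34, 25, None, 33, None, 21, None, 30, None, 9, None, None, None, None, 12, None, 13]
Compute height bottom-up (empty subtree = -1):
  height(13) = 1 + max(-1, -1) = 0
  height(12) = 1 + max(-1, 0) = 1
  height(9) = 1 + max(-1, 1) = 2
  height(21) = 1 + max(2, -1) = 3
  height(25) = 1 + max(3, -1) = 4
  height(26) = 1 + max(4, -1) = 5
  height(30) = 1 + max(-1, -1) = 0
  height(33) = 1 + max(0, -1) = 1
  height(34) = 1 + max(1, -1) = 2
  height(27) = 1 + max(5, 2) = 6
Height = 6


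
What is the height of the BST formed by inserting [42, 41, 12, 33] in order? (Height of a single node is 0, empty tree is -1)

Insertion order: [42, 41, 12, 33]
Tree (level-order array): [42, 41, None, 12, None, None, 33]
Compute height bottom-up (empty subtree = -1):
  height(33) = 1 + max(-1, -1) = 0
  height(12) = 1 + max(-1, 0) = 1
  height(41) = 1 + max(1, -1) = 2
  height(42) = 1 + max(2, -1) = 3
Height = 3


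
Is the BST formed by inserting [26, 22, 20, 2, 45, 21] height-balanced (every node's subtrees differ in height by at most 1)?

Tree (level-order array): [26, 22, 45, 20, None, None, None, 2, 21]
Definition: a tree is height-balanced if, at every node, |h(left) - h(right)| <= 1 (empty subtree has height -1).
Bottom-up per-node check:
  node 2: h_left=-1, h_right=-1, diff=0 [OK], height=0
  node 21: h_left=-1, h_right=-1, diff=0 [OK], height=0
  node 20: h_left=0, h_right=0, diff=0 [OK], height=1
  node 22: h_left=1, h_right=-1, diff=2 [FAIL (|1--1|=2 > 1)], height=2
  node 45: h_left=-1, h_right=-1, diff=0 [OK], height=0
  node 26: h_left=2, h_right=0, diff=2 [FAIL (|2-0|=2 > 1)], height=3
Node 22 violates the condition: |1 - -1| = 2 > 1.
Result: Not balanced


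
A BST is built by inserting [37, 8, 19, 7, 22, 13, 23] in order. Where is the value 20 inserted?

Starting tree (level order): [37, 8, None, 7, 19, None, None, 13, 22, None, None, None, 23]
Insertion path: 37 -> 8 -> 19 -> 22
Result: insert 20 as left child of 22
Final tree (level order): [37, 8, None, 7, 19, None, None, 13, 22, None, None, 20, 23]


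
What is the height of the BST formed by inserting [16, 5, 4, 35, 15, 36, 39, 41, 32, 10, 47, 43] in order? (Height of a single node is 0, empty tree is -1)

Insertion order: [16, 5, 4, 35, 15, 36, 39, 41, 32, 10, 47, 43]
Tree (level-order array): [16, 5, 35, 4, 15, 32, 36, None, None, 10, None, None, None, None, 39, None, None, None, 41, None, 47, 43]
Compute height bottom-up (empty subtree = -1):
  height(4) = 1 + max(-1, -1) = 0
  height(10) = 1 + max(-1, -1) = 0
  height(15) = 1 + max(0, -1) = 1
  height(5) = 1 + max(0, 1) = 2
  height(32) = 1 + max(-1, -1) = 0
  height(43) = 1 + max(-1, -1) = 0
  height(47) = 1 + max(0, -1) = 1
  height(41) = 1 + max(-1, 1) = 2
  height(39) = 1 + max(-1, 2) = 3
  height(36) = 1 + max(-1, 3) = 4
  height(35) = 1 + max(0, 4) = 5
  height(16) = 1 + max(2, 5) = 6
Height = 6


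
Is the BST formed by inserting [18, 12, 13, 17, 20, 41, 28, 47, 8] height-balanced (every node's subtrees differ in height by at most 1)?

Tree (level-order array): [18, 12, 20, 8, 13, None, 41, None, None, None, 17, 28, 47]
Definition: a tree is height-balanced if, at every node, |h(left) - h(right)| <= 1 (empty subtree has height -1).
Bottom-up per-node check:
  node 8: h_left=-1, h_right=-1, diff=0 [OK], height=0
  node 17: h_left=-1, h_right=-1, diff=0 [OK], height=0
  node 13: h_left=-1, h_right=0, diff=1 [OK], height=1
  node 12: h_left=0, h_right=1, diff=1 [OK], height=2
  node 28: h_left=-1, h_right=-1, diff=0 [OK], height=0
  node 47: h_left=-1, h_right=-1, diff=0 [OK], height=0
  node 41: h_left=0, h_right=0, diff=0 [OK], height=1
  node 20: h_left=-1, h_right=1, diff=2 [FAIL (|-1-1|=2 > 1)], height=2
  node 18: h_left=2, h_right=2, diff=0 [OK], height=3
Node 20 violates the condition: |-1 - 1| = 2 > 1.
Result: Not balanced


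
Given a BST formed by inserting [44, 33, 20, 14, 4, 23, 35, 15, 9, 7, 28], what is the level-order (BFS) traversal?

Tree insertion order: [44, 33, 20, 14, 4, 23, 35, 15, 9, 7, 28]
Tree (level-order array): [44, 33, None, 20, 35, 14, 23, None, None, 4, 15, None, 28, None, 9, None, None, None, None, 7]
BFS from the root, enqueuing left then right child of each popped node:
  queue [44] -> pop 44, enqueue [33], visited so far: [44]
  queue [33] -> pop 33, enqueue [20, 35], visited so far: [44, 33]
  queue [20, 35] -> pop 20, enqueue [14, 23], visited so far: [44, 33, 20]
  queue [35, 14, 23] -> pop 35, enqueue [none], visited so far: [44, 33, 20, 35]
  queue [14, 23] -> pop 14, enqueue [4, 15], visited so far: [44, 33, 20, 35, 14]
  queue [23, 4, 15] -> pop 23, enqueue [28], visited so far: [44, 33, 20, 35, 14, 23]
  queue [4, 15, 28] -> pop 4, enqueue [9], visited so far: [44, 33, 20, 35, 14, 23, 4]
  queue [15, 28, 9] -> pop 15, enqueue [none], visited so far: [44, 33, 20, 35, 14, 23, 4, 15]
  queue [28, 9] -> pop 28, enqueue [none], visited so far: [44, 33, 20, 35, 14, 23, 4, 15, 28]
  queue [9] -> pop 9, enqueue [7], visited so far: [44, 33, 20, 35, 14, 23, 4, 15, 28, 9]
  queue [7] -> pop 7, enqueue [none], visited so far: [44, 33, 20, 35, 14, 23, 4, 15, 28, 9, 7]
Result: [44, 33, 20, 35, 14, 23, 4, 15, 28, 9, 7]


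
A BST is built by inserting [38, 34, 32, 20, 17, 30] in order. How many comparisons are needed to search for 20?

Search path for 20: 38 -> 34 -> 32 -> 20
Found: True
Comparisons: 4


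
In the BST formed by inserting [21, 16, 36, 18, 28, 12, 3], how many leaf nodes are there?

Tree built from: [21, 16, 36, 18, 28, 12, 3]
Tree (level-order array): [21, 16, 36, 12, 18, 28, None, 3]
Rule: A leaf has 0 children.
Per-node child counts:
  node 21: 2 child(ren)
  node 16: 2 child(ren)
  node 12: 1 child(ren)
  node 3: 0 child(ren)
  node 18: 0 child(ren)
  node 36: 1 child(ren)
  node 28: 0 child(ren)
Matching nodes: [3, 18, 28]
Count of leaf nodes: 3


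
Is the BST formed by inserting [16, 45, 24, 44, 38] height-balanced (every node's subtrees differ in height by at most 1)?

Tree (level-order array): [16, None, 45, 24, None, None, 44, 38]
Definition: a tree is height-balanced if, at every node, |h(left) - h(right)| <= 1 (empty subtree has height -1).
Bottom-up per-node check:
  node 38: h_left=-1, h_right=-1, diff=0 [OK], height=0
  node 44: h_left=0, h_right=-1, diff=1 [OK], height=1
  node 24: h_left=-1, h_right=1, diff=2 [FAIL (|-1-1|=2 > 1)], height=2
  node 45: h_left=2, h_right=-1, diff=3 [FAIL (|2--1|=3 > 1)], height=3
  node 16: h_left=-1, h_right=3, diff=4 [FAIL (|-1-3|=4 > 1)], height=4
Node 24 violates the condition: |-1 - 1| = 2 > 1.
Result: Not balanced


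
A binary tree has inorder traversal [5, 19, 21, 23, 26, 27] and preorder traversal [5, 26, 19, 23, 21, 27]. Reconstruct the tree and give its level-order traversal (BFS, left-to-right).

Inorder:  [5, 19, 21, 23, 26, 27]
Preorder: [5, 26, 19, 23, 21, 27]
Algorithm: preorder visits root first, so consume preorder in order;
for each root, split the current inorder slice at that value into
left-subtree inorder and right-subtree inorder, then recurse.
Recursive splits:
  root=5; inorder splits into left=[], right=[19, 21, 23, 26, 27]
  root=26; inorder splits into left=[19, 21, 23], right=[27]
  root=19; inorder splits into left=[], right=[21, 23]
  root=23; inorder splits into left=[21], right=[]
  root=21; inorder splits into left=[], right=[]
  root=27; inorder splits into left=[], right=[]
Reconstructed level-order: [5, 26, 19, 27, 23, 21]


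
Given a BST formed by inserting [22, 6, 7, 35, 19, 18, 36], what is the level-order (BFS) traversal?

Tree insertion order: [22, 6, 7, 35, 19, 18, 36]
Tree (level-order array): [22, 6, 35, None, 7, None, 36, None, 19, None, None, 18]
BFS from the root, enqueuing left then right child of each popped node:
  queue [22] -> pop 22, enqueue [6, 35], visited so far: [22]
  queue [6, 35] -> pop 6, enqueue [7], visited so far: [22, 6]
  queue [35, 7] -> pop 35, enqueue [36], visited so far: [22, 6, 35]
  queue [7, 36] -> pop 7, enqueue [19], visited so far: [22, 6, 35, 7]
  queue [36, 19] -> pop 36, enqueue [none], visited so far: [22, 6, 35, 7, 36]
  queue [19] -> pop 19, enqueue [18], visited so far: [22, 6, 35, 7, 36, 19]
  queue [18] -> pop 18, enqueue [none], visited so far: [22, 6, 35, 7, 36, 19, 18]
Result: [22, 6, 35, 7, 36, 19, 18]
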